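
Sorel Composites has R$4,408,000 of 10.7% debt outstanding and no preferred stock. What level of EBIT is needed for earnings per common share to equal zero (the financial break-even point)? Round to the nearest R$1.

Annual interest = 10.7% × R$4,408,000 = R$471,656.00.
Without preferred stock the financial break-even is simply EBIT = interest = R$471,656.00.

R$471,656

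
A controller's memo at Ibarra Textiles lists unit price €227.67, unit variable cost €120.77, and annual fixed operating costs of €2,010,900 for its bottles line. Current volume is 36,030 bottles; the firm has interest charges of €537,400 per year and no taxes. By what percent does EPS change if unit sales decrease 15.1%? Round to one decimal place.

-44.6%

Total contribution margin = 36,030 × €106.90 = €3,851,607.00.
EBIT = €3,851,607.00 − €2,010,900 = €1,840,707.00.
Interest = €537,400.00, so EBIT − I = €1,303,307.00.
DCL = total CM / (EBIT − I) = €3,851,607.00 / €1,303,307.00 = 2.9553.
EPS therefore changes by 2.9553 × (-15.1%) = -44.6%.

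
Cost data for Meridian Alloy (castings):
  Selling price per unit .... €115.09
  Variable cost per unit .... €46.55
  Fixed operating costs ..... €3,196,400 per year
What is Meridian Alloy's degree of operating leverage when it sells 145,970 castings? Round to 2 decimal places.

1.47

Total contribution margin = 145,970 × €68.54 = €10,004,783.80.
Subtracting fixed costs: EBIT = €10,004,783.80 − €3,196,400 = €6,808,383.80.
DOL = contribution ÷ EBIT = €10,004,783.80 ÷ €6,808,383.80 = 1.4695.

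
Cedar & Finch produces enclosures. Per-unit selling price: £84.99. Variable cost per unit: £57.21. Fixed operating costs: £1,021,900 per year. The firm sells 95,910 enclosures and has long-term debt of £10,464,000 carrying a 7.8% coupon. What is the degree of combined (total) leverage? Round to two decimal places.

3.22

Contribution at this volume is 95,910 × £27.78 = £2,664,379.80.
Subtracting fixed costs: EBIT = £2,664,379.80 − £1,021,900 = £1,642,479.80. Interest = £816,192.00.
DOL = £2,664,379.80 ÷ £1,642,479.80 = 1.6222; DFL = £1,642,479.80 ÷ £826,287.80 = 1.9878.
DCL = DOL × DFL = 1.6222 × 1.9878 = 3.2246.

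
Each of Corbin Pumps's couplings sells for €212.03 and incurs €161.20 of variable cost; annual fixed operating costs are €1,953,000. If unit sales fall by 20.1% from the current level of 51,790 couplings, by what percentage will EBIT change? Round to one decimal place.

Contribution at this volume is 51,790 × €50.83 = €2,632,485.70.
EBIT = €2,632,485.70 − €1,953,000 = €679,485.70.
Degree of operating leverage = €2,632,485.70 / €679,485.70 = 3.8742.
So EBIT moves 3.8742 × (-20.1%) = -77.9%.

-77.9%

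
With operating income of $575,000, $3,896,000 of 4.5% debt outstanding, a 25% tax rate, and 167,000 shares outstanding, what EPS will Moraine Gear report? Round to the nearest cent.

Interest = $175,320.00, so EBT = $575,000 − $175,320.00 = $399,680.00.
After tax at 25%: net income = $399,680.00 × 0.75 = $299,760.00.
EPS = $299,760.00 ÷ 167,000 = $1.79.

$1.79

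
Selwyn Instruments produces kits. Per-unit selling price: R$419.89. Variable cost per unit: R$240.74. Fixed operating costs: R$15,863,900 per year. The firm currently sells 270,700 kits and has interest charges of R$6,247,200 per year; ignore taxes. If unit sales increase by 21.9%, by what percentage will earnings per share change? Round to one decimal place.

Contribution at this volume is 270,700 × R$179.15 = R$48,495,905.00.
EBIT = R$48,495,905.00 − R$15,863,900 = R$32,632,005.00.
Interest = R$6,247,200.00, so EBIT − I = R$26,384,805.00.
Degree of combined leverage = contribution ÷ (EBIT − I) = R$48,495,905.00 ÷ R$26,384,805.00 = 1.8380.
%ΔEPS = DCL × %ΔSales = 1.8380 × +21.9% = +40.3%.

+40.3%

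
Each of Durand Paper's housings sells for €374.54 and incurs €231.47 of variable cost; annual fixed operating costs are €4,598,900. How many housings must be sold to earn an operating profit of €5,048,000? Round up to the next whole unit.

Unit CM = price − variable cost = €374.54 − €231.47 = €143.07.
Units = (FC + target) / CM = (€4,598,900 + €5,048,000) / €143.07 = 67,427.83, so 67,428 housings.

67,428 housings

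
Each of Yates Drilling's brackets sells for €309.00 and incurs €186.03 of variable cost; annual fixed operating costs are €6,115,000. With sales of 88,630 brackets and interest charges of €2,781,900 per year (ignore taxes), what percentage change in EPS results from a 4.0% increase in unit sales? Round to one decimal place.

Contribution at this volume is 88,630 × €122.97 = €10,898,831.10.
EBIT = €10,898,831.10 − €6,115,000 = €4,783,831.10.
After interest of €2,781,900.00, pre-tax earnings = €2,001,931.10.
DCL = total CM / (EBIT − I) = €10,898,831.10 / €2,001,931.10 = 5.4442.
EPS therefore changes by 5.4442 × (+4.0%) = +21.8%.

+21.8%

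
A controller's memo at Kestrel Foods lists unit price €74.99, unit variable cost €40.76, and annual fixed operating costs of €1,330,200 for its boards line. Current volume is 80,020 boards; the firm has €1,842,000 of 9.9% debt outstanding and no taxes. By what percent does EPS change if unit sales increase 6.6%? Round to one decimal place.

+14.7%

Total contribution margin = 80,020 × €34.23 = €2,739,084.60.
Operating income = contribution − fixed costs = €2,739,084.60 − €1,330,200 = €1,408,884.60.
Interest = €182,358.00, so EBIT − I = €1,226,526.60.
Degree of combined leverage = contribution ÷ (EBIT − I) = €2,739,084.60 ÷ €1,226,526.60 = 2.2332.
%ΔEPS = DCL × %ΔSales = 2.2332 × +6.6% = +14.7%.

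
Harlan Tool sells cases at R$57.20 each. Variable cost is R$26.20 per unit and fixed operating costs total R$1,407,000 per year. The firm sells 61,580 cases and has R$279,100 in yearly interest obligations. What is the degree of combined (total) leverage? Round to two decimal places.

8.57

Total contribution margin = 61,580 × R$31.00 = R$1,908,980.00.
EBIT = R$1,908,980.00 − R$1,407,000 = R$501,980.00. Interest = R$279,100.00, so EBIT − I = R$222,880.00.
DCL = contribution ÷ (EBIT − I) = R$1,908,980.00 ÷ R$222,880.00 = 8.5651.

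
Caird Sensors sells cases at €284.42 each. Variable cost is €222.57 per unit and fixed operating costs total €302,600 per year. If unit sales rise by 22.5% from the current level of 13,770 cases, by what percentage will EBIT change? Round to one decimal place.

Contribution at this volume is 13,770 × €61.85 = €851,674.50.
Subtracting fixed costs: EBIT = €851,674.50 − €302,600 = €549,074.50.
Degree of operating leverage = €851,674.50 / €549,074.50 = 1.5511.
Operating income changes by 1.5511 × +22.5% = +34.9%.

+34.9%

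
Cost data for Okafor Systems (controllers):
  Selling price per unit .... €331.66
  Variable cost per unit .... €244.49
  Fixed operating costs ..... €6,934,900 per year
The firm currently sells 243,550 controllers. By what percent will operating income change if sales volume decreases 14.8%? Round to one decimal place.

-22.0%

Contribution at this volume is 243,550 × €87.17 = €21,230,253.50.
EBIT = €21,230,253.50 − €6,934,900 = €14,295,353.50.
So DOL = total CM / EBIT = €21,230,253.50 / €14,295,353.50 = 1.4851.
So EBIT moves 1.4851 × (-14.8%) = -22.0%.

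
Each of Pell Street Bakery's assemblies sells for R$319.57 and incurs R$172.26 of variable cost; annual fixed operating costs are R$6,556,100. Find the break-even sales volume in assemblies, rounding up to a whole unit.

Unit CM = price − variable cost = R$319.57 − R$172.26 = R$147.31.
Break-even Q = R$6,556,100 / R$147.31 = 44,505.46 → 44,506 assemblies.

44,506 assemblies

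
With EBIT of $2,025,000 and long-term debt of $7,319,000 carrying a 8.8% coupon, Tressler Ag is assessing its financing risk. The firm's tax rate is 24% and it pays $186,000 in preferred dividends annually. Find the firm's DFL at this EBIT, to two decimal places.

Interest = $644,072.00.
Preferred dividends grossed up pre-tax: $186,000 / (1 − 0.24) = $244,736.84.
DFL = EBIT ÷ [EBIT − I − D_p/(1−t)] = $2,025,000 ÷ [$2,025,000 − $644,072.00 − $244,736.84] = $2,025,000 ÷ $1,136,191.16 = 1.7823.

1.78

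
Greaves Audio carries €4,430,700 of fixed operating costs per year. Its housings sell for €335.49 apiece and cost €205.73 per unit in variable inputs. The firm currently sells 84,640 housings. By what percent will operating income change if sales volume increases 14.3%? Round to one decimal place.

+24.0%

Contribution at this volume is 84,640 × €129.76 = €10,982,886.40.
EBIT = €10,982,886.40 − €4,430,700 = €6,552,186.40.
DOL = contribution ÷ EBIT = €10,982,886.40 ÷ €6,552,186.40 = 1.6762.
Operating income changes by 1.6762 × +14.3% = +24.0%.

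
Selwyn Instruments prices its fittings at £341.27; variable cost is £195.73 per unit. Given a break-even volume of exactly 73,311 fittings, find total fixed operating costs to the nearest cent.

£10,669,682.94

Each unit contributes £341.27 − £195.73 = £145.54.
Since BE = FC / CM, FC = 73,311 × £145.54 = £10,669,682.94.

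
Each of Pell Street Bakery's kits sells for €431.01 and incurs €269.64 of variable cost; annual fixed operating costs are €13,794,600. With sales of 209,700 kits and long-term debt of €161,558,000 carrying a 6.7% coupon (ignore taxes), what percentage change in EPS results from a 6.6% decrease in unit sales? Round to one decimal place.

-24.2%

At 209,700 units, contribution = 209,700 × €161.37 = €33,839,289.00.
Operating income = contribution − fixed costs = €33,839,289.00 − €13,794,600 = €20,044,689.00.
Interest = €10,824,386.00, so EBIT − I = €9,220,303.00.
Degree of combined leverage = contribution ÷ (EBIT − I) = €33,839,289.00 ÷ €9,220,303.00 = 3.6701.
EPS therefore changes by 3.6701 × (-6.6%) = -24.2%.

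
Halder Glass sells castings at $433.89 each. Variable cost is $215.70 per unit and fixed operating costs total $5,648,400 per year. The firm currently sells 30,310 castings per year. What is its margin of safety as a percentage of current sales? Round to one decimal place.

14.6%

Unit CM = price − variable cost = $433.89 − $215.70 = $218.19. Break-even units = $5,648,400 ÷ $218.19 = 25,887.53; break-even revenue = 25,887.53 × $433.89 = $11,232,340.05.
Actual sales revenue = 30,310 × $433.89 = $13,151,205.90.
Margin of safety = ($13,151,205.90 − $11,232,340.05) ÷ $13,151,205.90 = 14.6%.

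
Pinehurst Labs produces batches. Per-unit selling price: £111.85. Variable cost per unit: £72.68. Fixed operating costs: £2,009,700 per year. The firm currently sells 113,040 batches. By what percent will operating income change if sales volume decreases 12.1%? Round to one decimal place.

-22.2%

Total contribution margin = 113,040 × £39.17 = £4,427,776.80.
EBIT = £4,427,776.80 − £2,009,700 = £2,418,076.80.
So DOL = total CM / EBIT = £4,427,776.80 / £2,418,076.80 = 1.8311.
%ΔEBIT = DOL × %ΔSales = 1.8311 × -12.1% = -22.2%.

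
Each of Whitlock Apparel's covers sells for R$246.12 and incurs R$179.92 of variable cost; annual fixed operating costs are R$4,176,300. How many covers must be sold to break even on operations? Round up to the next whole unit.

Contribution margin per unit = R$246.12 − R$179.92 = R$66.20.
Units to break even: R$4,176,300 ÷ R$66.20 = 63,086.10, rounded up to 63,087.

63,087 covers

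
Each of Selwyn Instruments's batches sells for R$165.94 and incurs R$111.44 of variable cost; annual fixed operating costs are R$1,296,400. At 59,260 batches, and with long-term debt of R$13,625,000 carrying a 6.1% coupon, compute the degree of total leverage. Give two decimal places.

2.93

At 59,260 units, contribution = 59,260 × R$54.50 = R$3,229,670.00.
Operating income = contribution − fixed costs = R$3,229,670.00 − R$1,296,400 = R$1,933,270.00. Interest = R$831,125.00, so EBIT − I = R$1,102,145.00.
Degree of total leverage = total CM / (EBIT − interest) = R$3,229,670.00 / R$1,102,145.00 = 2.9303.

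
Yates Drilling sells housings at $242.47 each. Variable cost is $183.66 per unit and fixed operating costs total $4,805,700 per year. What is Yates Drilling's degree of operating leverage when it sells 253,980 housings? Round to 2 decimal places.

Total contribution margin = 253,980 × $58.81 = $14,936,563.80.
Operating income = contribution − fixed costs = $14,936,563.80 − $4,805,700 = $10,130,863.80.
Degree of operating leverage = $14,936,563.80 / $10,130,863.80 = 1.4744.

1.47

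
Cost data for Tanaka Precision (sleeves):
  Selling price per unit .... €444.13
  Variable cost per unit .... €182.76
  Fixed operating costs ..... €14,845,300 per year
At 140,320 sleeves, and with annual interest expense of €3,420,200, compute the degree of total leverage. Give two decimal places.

1.99

At 140,320 units, contribution = 140,320 × €261.37 = €36,675,438.40.
EBIT = €36,675,438.40 − €14,845,300 = €21,830,138.40. Interest = €3,420,200.00.
DOL = €36,675,438.40 ÷ €21,830,138.40 = 1.6800; DFL = €21,830,138.40 ÷ €18,409,938.40 = 1.1858.
Combined leverage = 1.6800 × 1.1858 = 1.9921.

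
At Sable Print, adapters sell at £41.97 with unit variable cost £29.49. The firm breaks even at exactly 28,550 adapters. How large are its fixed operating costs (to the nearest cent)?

£356,304.00

Each unit contributes £41.97 − £29.49 = £12.48.
Fixed costs = break-even units × CM = 28,550 × £12.48 = £356,304.00.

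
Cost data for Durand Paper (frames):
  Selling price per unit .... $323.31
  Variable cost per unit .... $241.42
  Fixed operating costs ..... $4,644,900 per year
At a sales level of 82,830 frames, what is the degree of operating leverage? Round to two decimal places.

3.17

Contribution at this volume is 82,830 × $81.89 = $6,782,948.70.
Subtracting fixed costs: EBIT = $6,782,948.70 − $4,644,900 = $2,138,048.70.
So DOL = total CM / EBIT = $6,782,948.70 / $2,138,048.70 = 3.1725.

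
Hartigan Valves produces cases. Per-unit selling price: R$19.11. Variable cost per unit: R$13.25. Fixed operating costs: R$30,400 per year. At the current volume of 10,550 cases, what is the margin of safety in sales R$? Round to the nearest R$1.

Each unit contributes R$19.11 − R$13.25 = R$5.86. Break-even units = R$30,400 ÷ R$5.86 = 5,187.71; break-even revenue = 5,187.71 × R$19.11 = R$99,137.20.
Current sales = 10,550 × R$19.11 = R$201,610.50.
Margin of safety = R$201,610.50 − R$99,137.20 = R$102,473.

R$102,473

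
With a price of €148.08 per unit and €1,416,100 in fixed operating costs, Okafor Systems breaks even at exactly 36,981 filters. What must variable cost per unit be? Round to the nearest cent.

€109.79

At break-even, FC = Q × (P − VC), so P − VC = €1,416,100 ÷ 36,981 = €38.2926.
Hence VC = price − CM = €148.08 − €38.2926 = €109.79.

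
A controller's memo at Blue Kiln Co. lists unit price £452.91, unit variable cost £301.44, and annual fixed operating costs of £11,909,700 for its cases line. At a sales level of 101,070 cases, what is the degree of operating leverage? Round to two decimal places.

Total contribution margin = 101,070 × £151.47 = £15,309,072.90.
Subtracting fixed costs: EBIT = £15,309,072.90 − £11,909,700 = £3,399,372.90.
DOL = contribution ÷ EBIT = £15,309,072.90 ÷ £3,399,372.90 = 4.5035.

4.50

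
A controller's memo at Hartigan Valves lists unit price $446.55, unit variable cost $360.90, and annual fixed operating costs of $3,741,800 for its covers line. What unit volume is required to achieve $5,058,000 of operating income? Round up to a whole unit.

Unit CM = price − variable cost = $446.55 − $360.90 = $85.65.
Required volume = (fixed costs + target profit) ÷ CM = ($3,741,800 + $5,058,000) ÷ $85.65 = 102,741.39, so 102,742 covers.

102,742 covers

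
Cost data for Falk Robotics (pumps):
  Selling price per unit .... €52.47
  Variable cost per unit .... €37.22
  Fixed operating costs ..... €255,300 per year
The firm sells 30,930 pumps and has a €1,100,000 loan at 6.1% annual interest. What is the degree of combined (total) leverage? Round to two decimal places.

3.16

Contribution at this volume is 30,930 × €15.25 = €471,682.50.
Subtracting fixed costs: EBIT = €471,682.50 − €255,300 = €216,382.50. Interest = €67,100.00.
DOL = €471,682.50 ÷ €216,382.50 = 2.1799; DFL = €216,382.50 ÷ €149,282.50 = 1.4495.
Combined leverage = 2.1799 × 1.4495 = 3.1598.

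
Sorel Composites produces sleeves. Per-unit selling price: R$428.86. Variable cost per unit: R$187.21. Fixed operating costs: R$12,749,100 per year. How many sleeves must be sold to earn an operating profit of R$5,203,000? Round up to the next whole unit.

74,290 sleeves

Each unit contributes R$428.86 − R$187.21 = R$241.65.
Units = (FC + target) / CM = (R$12,749,100 + R$5,203,000) / R$241.65 = 74,289.68, so 74,290 sleeves.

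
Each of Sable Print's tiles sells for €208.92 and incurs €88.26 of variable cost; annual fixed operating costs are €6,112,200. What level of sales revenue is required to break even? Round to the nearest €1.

CM per unit = €208.92 − €88.26 = €120.66; CM ratio = €120.66 / €208.92 = 0.5775.
Break-even sales = FC ÷ CM ratio = €6,112,200 × €208.92 / €120.66 = €10,583,133.

€10,583,133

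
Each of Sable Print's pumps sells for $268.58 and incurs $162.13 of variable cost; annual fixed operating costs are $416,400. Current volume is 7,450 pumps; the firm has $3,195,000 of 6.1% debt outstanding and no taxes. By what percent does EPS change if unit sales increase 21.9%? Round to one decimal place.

At 7,450 units, contribution = 7,450 × $106.45 = $793,052.50.
Subtracting fixed costs: EBIT = $793,052.50 − $416,400 = $376,652.50.
Interest = $194,895.00, so EBIT − I = $181,757.50.
Degree of combined leverage = contribution ÷ (EBIT − I) = $793,052.50 ÷ $181,757.50 = 4.3632.
%ΔEPS = DCL × %ΔSales = 4.3632 × +21.9% = +95.6%.

+95.6%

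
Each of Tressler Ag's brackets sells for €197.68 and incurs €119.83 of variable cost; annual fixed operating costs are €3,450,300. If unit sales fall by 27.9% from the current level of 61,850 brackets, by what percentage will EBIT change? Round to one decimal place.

At 61,850 units, contribution = 61,850 × €77.85 = €4,815,022.50.
Operating income = contribution − fixed costs = €4,815,022.50 − €3,450,300 = €1,364,722.50.
DOL = contribution ÷ EBIT = €4,815,022.50 ÷ €1,364,722.50 = 3.5282.
%ΔEBIT = DOL × %ΔSales = 3.5282 × -27.9% = -98.4%.

-98.4%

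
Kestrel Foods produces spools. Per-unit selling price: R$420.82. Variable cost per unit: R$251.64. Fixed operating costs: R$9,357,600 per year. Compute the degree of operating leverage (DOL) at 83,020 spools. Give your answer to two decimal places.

Total contribution margin = 83,020 × R$169.18 = R$14,045,323.60.
Subtracting fixed costs: EBIT = R$14,045,323.60 − R$9,357,600 = R$4,687,723.60.
So DOL = total CM / EBIT = R$14,045,323.60 / R$4,687,723.60 = 2.9962.

3.00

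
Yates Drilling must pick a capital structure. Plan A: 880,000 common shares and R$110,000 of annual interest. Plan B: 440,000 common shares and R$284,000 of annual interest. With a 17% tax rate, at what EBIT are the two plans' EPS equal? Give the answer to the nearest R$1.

Set EPS_A = EPS_B: (EBIT − R$110,000)(1 − 0.17) ÷ 880,000 = (EBIT − R$284,000)(1 − 0.17) ÷ 440,000.
Cancelling (1 − t) and cross-multiplying: 440,000·(EBIT − 110,000) = 880,000·(EBIT − 284,000).
Solving, EBIT = (284,000·880,000 − 110,000·440,000) / (880,000 − 440,000) = 201,520,000,000 / 440,000 = 458,000.00.

R$458,000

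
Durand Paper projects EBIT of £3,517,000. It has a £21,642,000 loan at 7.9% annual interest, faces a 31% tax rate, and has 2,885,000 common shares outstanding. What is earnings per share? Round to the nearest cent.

£0.43

Pre-tax income = £3,517,000 − £1,709,718.00 = £1,807,282.00.
After tax at 31%: net income = £1,807,282.00 × 0.69 = £1,247,024.58.
EPS = £1,247,024.58 ÷ 2,885,000 = £0.43.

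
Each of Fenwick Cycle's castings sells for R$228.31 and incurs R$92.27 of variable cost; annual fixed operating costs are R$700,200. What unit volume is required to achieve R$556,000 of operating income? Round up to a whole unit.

Each unit contributes R$228.31 − R$92.27 = R$136.04.
Need Q such that Q × R$136.04 − R$700,200 = R$556,000, i.e. Q = R$1,256,200 / R$136.04 = 9,234.05 → 9,235.

9,235 castings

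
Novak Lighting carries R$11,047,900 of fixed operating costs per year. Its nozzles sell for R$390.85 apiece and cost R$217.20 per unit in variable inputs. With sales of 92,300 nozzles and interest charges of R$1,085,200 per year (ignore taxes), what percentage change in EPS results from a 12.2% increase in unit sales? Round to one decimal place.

+50.2%

Total contribution margin = 92,300 × R$173.65 = R$16,027,895.00.
EBIT = R$16,027,895.00 − R$11,047,900 = R$4,979,995.00.
After interest of R$1,085,200.00, pre-tax earnings = R$3,894,795.00.
Degree of combined leverage = contribution ÷ (EBIT − I) = R$16,027,895.00 ÷ R$3,894,795.00 = 4.1152.
%ΔEPS = DCL × %ΔSales = 4.1152 × +12.2% = +50.2%.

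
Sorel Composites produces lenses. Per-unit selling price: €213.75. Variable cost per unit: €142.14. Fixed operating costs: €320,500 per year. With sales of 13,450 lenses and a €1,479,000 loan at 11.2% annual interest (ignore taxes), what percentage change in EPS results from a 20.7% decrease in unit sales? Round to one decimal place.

At 13,450 units, contribution = 13,450 × €71.61 = €963,154.50.
Operating income = contribution − fixed costs = €963,154.50 − €320,500 = €642,654.50.
Interest = €165,648.00, so EBIT − I = €477,006.50.
DCL = total CM / (EBIT − I) = €963,154.50 / €477,006.50 = 2.0192.
%ΔEPS = DCL × %ΔSales = 2.0192 × -20.7% = -41.8%.

-41.8%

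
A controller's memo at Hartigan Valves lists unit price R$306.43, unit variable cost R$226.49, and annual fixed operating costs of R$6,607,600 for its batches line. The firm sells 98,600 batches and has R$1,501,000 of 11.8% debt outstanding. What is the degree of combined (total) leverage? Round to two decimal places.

At 98,600 units, contribution = 98,600 × R$79.94 = R$7,882,084.00.
Operating income = contribution − fixed costs = R$7,882,084.00 − R$6,607,600 = R$1,274,484.00. Interest = R$177,118.00.
DOL = R$7,882,084.00 ÷ R$1,274,484.00 = 6.1845; DFL = R$1,274,484.00 ÷ R$1,097,366.00 = 1.1614.
Combined leverage = 6.1845 × 1.1614 = 7.1827.

7.18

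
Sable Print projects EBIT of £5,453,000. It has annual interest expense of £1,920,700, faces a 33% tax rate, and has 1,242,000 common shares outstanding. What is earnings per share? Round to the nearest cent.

£1.91

Interest = £1,920,700.00, so EBT = £5,453,000 − £1,920,700.00 = £3,532,300.00.
After tax at 33%: net income = £3,532,300.00 × 0.67 = £2,366,641.00.
EPS = £2,366,641.00 ÷ 1,242,000 = £1.91.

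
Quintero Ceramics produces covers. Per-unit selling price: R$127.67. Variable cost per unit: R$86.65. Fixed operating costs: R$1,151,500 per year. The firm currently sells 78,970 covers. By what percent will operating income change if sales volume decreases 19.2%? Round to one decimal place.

At 78,970 units, contribution = 78,970 × R$41.02 = R$3,239,349.40.
Operating income = contribution − fixed costs = R$3,239,349.40 − R$1,151,500 = R$2,087,849.40.
DOL = contribution ÷ EBIT = R$3,239,349.40 ÷ R$2,087,849.40 = 1.5515.
So EBIT moves 1.5515 × (-19.2%) = -29.8%.

-29.8%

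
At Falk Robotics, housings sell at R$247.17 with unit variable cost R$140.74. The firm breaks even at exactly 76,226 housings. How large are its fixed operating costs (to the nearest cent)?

Unit CM = price − variable cost = R$247.17 − R$140.74 = R$106.43.
Fixed costs = break-even units × CM = 76,226 × R$106.43 = R$8,112,733.18.

R$8,112,733.18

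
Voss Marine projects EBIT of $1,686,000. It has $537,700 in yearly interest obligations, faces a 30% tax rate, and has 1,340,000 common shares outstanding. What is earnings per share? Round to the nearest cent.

$0.60

Pre-tax income = $1,686,000 − $537,700.00 = $1,148,300.00.
After tax at 30%: net income = $1,148,300.00 × 0.70 = $803,810.00.
Per share: $803,810.00 / 1,340,000 shares = $0.60.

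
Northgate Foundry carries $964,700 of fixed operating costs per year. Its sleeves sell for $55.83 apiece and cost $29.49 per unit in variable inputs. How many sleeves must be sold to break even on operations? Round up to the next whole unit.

36,625 sleeves

Unit CM = price − variable cost = $55.83 − $29.49 = $26.34.
Break-even Q = $964,700 / $26.34 = 36,624.91 → 36,625 sleeves.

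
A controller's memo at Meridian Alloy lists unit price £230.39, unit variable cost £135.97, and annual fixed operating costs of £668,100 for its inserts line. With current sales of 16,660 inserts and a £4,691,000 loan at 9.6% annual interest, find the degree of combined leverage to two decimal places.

3.46

At 16,660 units, contribution = 16,660 × £94.42 = £1,573,037.20.
EBIT = £1,573,037.20 − £668,100 = £904,937.20. Interest = £450,336.00.
DOL = £1,573,037.20 ÷ £904,937.20 = 1.7383; DFL = £904,937.20 ÷ £454,601.20 = 1.9906.
DCL = DOL × DFL = 1.7383 × 1.9906 = 3.4603.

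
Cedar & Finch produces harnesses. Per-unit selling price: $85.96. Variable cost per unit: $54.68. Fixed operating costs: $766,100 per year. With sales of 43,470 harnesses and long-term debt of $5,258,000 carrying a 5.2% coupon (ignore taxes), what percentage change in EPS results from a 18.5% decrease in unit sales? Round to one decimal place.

Contribution at this volume is 43,470 × $31.28 = $1,359,741.60.
Operating income = contribution − fixed costs = $1,359,741.60 − $766,100 = $593,641.60.
After interest of $273,416.00, pre-tax earnings = $320,225.60.
DCL = total CM / (EBIT − I) = $1,359,741.60 / $320,225.60 = 4.2462.
%ΔEPS = DCL × %ΔSales = 4.2462 × -18.5% = -78.6%.

-78.6%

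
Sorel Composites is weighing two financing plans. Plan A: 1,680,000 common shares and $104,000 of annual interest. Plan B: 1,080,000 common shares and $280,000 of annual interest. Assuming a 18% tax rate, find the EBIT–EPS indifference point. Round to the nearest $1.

At indifference, (EBIT − 104,000)(1 − t)/1,680,000 = (EBIT − 280,000)(1 − t)/1,080,000.
The (1 − t) factor cancels: (EBIT − 104,000) × 1,080,000 = (EBIT − 280,000) × 1,680,000.
EBIT × (1,680,000 − 1,080,000) = 280,000 × 1,680,000 − 104,000 × 1,080,000 = 358,080,000,000, so EBIT = 358,080,000,000 ÷ 600,000 = 596,800.00.

$596,800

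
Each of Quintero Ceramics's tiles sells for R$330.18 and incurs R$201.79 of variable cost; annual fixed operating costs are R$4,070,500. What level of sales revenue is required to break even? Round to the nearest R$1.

R$10,468,087

Contribution margin per unit = R$330.18 − R$201.79 = R$128.39, a CM ratio of R$128.39 ÷ R$330.18 = 0.3888.
Break-even revenue = fixed costs × price ÷ CM = R$4,070,500 × R$330.18 ÷ R$128.39 = R$10,468,087.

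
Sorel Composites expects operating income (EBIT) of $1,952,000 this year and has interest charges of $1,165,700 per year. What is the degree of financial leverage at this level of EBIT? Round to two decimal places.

Annual interest charges come to $1,165,700.00.
Degree of financial leverage = EBIT / (EBIT − interest) = $1,952,000 / $786,300.00 = 2.4825.

2.48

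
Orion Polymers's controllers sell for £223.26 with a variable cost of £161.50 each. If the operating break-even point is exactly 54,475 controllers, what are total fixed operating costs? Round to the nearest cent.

Each unit contributes £223.26 − £161.50 = £61.76.
Fixed costs = break-even units × CM = 54,475 × £61.76 = £3,364,376.00.

£3,364,376.00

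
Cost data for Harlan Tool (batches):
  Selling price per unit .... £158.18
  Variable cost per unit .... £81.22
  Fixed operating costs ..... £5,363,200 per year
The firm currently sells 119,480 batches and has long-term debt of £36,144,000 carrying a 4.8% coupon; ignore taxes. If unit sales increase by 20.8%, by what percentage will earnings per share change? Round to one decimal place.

At 119,480 units, contribution = 119,480 × £76.96 = £9,195,180.80.
EBIT = £9,195,180.80 − £5,363,200 = £3,831,980.80.
Interest = £1,734,912.00, so EBIT − I = £2,097,068.80.
DCL = total CM / (EBIT − I) = £9,195,180.80 / £2,097,068.80 = 4.3848.
%ΔEPS = DCL × %ΔSales = 4.3848 × +20.8% = +91.2%.

+91.2%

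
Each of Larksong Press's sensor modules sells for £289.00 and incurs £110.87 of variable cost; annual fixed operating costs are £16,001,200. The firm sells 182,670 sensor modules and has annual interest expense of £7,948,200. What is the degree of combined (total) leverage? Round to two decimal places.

Total contribution margin = 182,670 × £178.13 = £32,539,007.10.
Subtracting fixed costs: EBIT = £32,539,007.10 − £16,001,200 = £16,537,807.10. Interest = £7,948,200.00, so EBIT − I = £8,589,607.10.
Degree of total leverage = total CM / (EBIT − interest) = £32,539,007.10 / £8,589,607.10 = 3.7882.

3.79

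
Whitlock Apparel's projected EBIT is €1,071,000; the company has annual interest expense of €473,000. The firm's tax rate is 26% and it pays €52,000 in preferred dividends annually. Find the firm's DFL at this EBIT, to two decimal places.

2.03

Annual interest charges come to €473,000.00.
Preferred dividends grossed up pre-tax: €52,000 / (1 − 0.26) = €70,270.27.
DFL = EBIT ÷ [EBIT − I − D_p/(1−t)] = €1,071,000 ÷ [€1,071,000 − €473,000.00 − €70,270.27] = €1,071,000 ÷ €527,729.73 = 2.0294.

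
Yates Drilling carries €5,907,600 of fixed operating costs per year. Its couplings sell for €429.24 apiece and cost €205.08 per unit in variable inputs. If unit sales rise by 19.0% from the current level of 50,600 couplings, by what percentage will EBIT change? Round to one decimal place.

+39.7%

Contribution at this volume is 50,600 × €224.16 = €11,342,496.00.
Subtracting fixed costs: EBIT = €11,342,496.00 − €5,907,600 = €5,434,896.00.
So DOL = total CM / EBIT = €11,342,496.00 / €5,434,896.00 = 2.0870.
%ΔEBIT = DOL × %ΔSales = 2.0870 × +19.0% = +39.7%.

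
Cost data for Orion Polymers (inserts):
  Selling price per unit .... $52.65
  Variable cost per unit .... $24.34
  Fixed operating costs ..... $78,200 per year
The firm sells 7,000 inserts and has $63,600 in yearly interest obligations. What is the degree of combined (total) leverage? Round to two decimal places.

Contribution at this volume is 7,000 × $28.31 = $198,170.00.
Subtracting fixed costs: EBIT = $198,170.00 − $78,200 = $119,970.00. Interest = $63,600.00, so EBIT − I = $56,370.00.
DCL = contribution ÷ (EBIT − I) = $198,170.00 ÷ $56,370.00 = 3.5155.

3.52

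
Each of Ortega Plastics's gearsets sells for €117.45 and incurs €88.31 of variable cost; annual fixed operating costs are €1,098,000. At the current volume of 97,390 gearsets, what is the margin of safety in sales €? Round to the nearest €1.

€7,012,920

Each unit contributes €117.45 − €88.31 = €29.14. Break-even units = €1,098,000 ÷ €29.14 = 37,680.16; break-even revenue = 37,680.16 × €117.45 = €4,425,535.35.
Actual sales revenue = 97,390 × €117.45 = €11,438,455.50.
Margin of safety = €11,438,455.50 − €4,425,535.35 = €7,012,920.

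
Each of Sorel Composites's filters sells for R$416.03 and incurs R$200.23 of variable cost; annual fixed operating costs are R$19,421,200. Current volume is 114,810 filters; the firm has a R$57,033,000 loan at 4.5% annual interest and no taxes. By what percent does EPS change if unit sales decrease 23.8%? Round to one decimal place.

-211.5%

At 114,810 units, contribution = 114,810 × R$215.80 = R$24,775,998.00.
EBIT = R$24,775,998.00 − R$19,421,200 = R$5,354,798.00.
After interest of R$2,566,485.00, pre-tax earnings = R$2,788,313.00.
DCL = total CM / (EBIT − I) = R$24,775,998.00 / R$2,788,313.00 = 8.8857.
EPS therefore changes by 8.8857 × (-23.8%) = -211.5%.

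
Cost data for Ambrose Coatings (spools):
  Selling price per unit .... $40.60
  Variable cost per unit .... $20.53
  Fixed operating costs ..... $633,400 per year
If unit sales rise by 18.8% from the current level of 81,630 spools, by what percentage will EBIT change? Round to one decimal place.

+30.6%

At 81,630 units, contribution = 81,630 × $20.07 = $1,638,314.10.
EBIT = $1,638,314.10 − $633,400 = $1,004,914.10.
DOL = contribution ÷ EBIT = $1,638,314.10 ÷ $1,004,914.10 = 1.6303.
%ΔEBIT = DOL × %ΔSales = 1.6303 × +18.8% = +30.6%.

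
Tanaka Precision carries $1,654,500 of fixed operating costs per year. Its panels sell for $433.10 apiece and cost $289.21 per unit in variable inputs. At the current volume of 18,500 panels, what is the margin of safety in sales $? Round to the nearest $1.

Each unit contributes $433.10 − $289.21 = $143.89. Break-even units = $1,654,500 ÷ $143.89 = 11,498.37; break-even revenue = 11,498.37 × $433.10 = $4,979,942.66.
Current sales = 18,500 × $433.10 = $8,012,350.00.
Margin of safety = $8,012,350.00 − $4,979,942.66 = $3,032,407.

$3,032,407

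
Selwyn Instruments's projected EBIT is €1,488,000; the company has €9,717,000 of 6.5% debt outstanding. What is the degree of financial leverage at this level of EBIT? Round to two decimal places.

1.74

Annual interest charges come to €631,605.00.
DFL = EBIT ÷ (EBIT − I) = €1,488,000 ÷ (€1,488,000 − €631,605.00) = €1,488,000 ÷ €856,395.00 = 1.7375.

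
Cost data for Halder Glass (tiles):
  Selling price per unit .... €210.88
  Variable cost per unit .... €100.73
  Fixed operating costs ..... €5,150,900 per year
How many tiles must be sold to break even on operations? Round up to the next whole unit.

Contribution margin per unit = €210.88 − €100.73 = €110.15.
Break-even Q = €5,150,900 / €110.15 = 46,762.60 → 46,763 tiles.

46,763 tiles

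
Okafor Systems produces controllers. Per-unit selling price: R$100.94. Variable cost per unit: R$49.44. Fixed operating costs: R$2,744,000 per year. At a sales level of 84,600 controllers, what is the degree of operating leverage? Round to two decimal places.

At 84,600 units, contribution = 84,600 × R$51.50 = R$4,356,900.00.
Subtracting fixed costs: EBIT = R$4,356,900.00 − R$2,744,000 = R$1,612,900.00.
DOL = contribution ÷ EBIT = R$4,356,900.00 ÷ R$1,612,900.00 = 2.7013.

2.70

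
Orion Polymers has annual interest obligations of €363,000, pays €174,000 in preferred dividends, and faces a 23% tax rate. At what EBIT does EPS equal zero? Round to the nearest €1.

€588,974

Grossing the preferred dividend up to pre-tax terms: €174,000 / (1 − 0.23) = €225,974.03.
EPS = 0 when EBIT covers interest plus the pre-tax preferred burden: €363,000 + €225,974.03 = €588,974.03.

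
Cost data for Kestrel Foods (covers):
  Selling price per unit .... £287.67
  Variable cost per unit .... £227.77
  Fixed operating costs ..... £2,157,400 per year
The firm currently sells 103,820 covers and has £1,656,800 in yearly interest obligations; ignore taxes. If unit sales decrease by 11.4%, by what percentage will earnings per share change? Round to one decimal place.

Contribution at this volume is 103,820 × £59.90 = £6,218,818.00.
Operating income = contribution − fixed costs = £6,218,818.00 − £2,157,400 = £4,061,418.00.
Interest = £1,656,800.00, so EBIT − I = £2,404,618.00.
DCL = total CM / (EBIT − I) = £6,218,818.00 / £2,404,618.00 = 2.5862.
EPS therefore changes by 2.5862 × (-11.4%) = -29.5%.

-29.5%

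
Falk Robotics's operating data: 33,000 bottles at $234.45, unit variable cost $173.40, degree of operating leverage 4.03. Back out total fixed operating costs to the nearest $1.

$1,514,737

At 33,000 units, contribution = 33,000 × $61.05 = $2,014,650.00.
Since DOL = CM ÷ EBIT, EBIT = $2,014,650.00 ÷ 4.03 = $499,913.15.
Fixed costs = CM − EBIT = $2,014,650.00 − $499,913.15 = $1,514,737.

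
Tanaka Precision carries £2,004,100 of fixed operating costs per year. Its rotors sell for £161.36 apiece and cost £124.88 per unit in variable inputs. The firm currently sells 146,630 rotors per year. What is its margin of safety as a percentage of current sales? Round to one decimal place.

62.5%

Unit CM = price − variable cost = £161.36 − £124.88 = £36.48. Break-even units = £2,004,100 ÷ £36.48 = 54,936.95; break-even revenue = 54,936.95 × £161.36 = £8,864,626.54.
Current sales = 146,630 × £161.36 = £23,660,216.80.
Margin of safety = (£23,660,216.80 − £8,864,626.54) ÷ £23,660,216.80 = 62.5%.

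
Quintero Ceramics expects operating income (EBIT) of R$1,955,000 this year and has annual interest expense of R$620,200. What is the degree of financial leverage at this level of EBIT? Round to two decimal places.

1.46

Interest = R$620,200.00.
Degree of financial leverage = EBIT / (EBIT − interest) = R$1,955,000 / R$1,334,800.00 = 1.4646.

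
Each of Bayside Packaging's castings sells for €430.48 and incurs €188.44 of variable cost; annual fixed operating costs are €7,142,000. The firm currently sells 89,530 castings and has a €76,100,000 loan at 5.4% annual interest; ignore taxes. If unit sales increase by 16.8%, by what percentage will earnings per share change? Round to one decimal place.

At 89,530 units, contribution = 89,530 × €242.04 = €21,669,841.20.
Operating income = contribution − fixed costs = €21,669,841.20 − €7,142,000 = €14,527,841.20.
After interest of €4,109,400.00, pre-tax earnings = €10,418,441.20.
Degree of combined leverage = contribution ÷ (EBIT − I) = €21,669,841.20 ÷ €10,418,441.20 = 2.0800.
%ΔEPS = DCL × %ΔSales = 2.0800 × +16.8% = +34.9%.

+34.9%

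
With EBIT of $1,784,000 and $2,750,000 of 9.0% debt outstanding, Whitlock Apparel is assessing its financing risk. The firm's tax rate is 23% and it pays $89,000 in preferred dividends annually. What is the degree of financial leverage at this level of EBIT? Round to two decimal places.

Annual interest charges come to $247,500.00.
Pre-tax preferred-dividend burden = $89,000 ÷ (1 − 0.23) = $115,584.42.
DFL = EBIT ÷ [EBIT − I − D_p/(1−t)] = $1,784,000 ÷ [$1,784,000 − $247,500.00 − $115,584.42] = $1,784,000 ÷ $1,420,915.58 = 1.2555.

1.26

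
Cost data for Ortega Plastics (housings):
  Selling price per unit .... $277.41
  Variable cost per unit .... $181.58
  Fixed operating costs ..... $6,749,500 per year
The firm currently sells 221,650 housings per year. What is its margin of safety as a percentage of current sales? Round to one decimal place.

Each unit contributes $277.41 − $181.58 = $95.83. Break-even units = $6,749,500 ÷ $95.83 = 70,432.02; break-even revenue = 70,432.02 × $277.41 = $19,538,545.29.
Current sales = 221,650 × $277.41 = $61,487,926.50.
Margin of safety = ($61,487,926.50 − $19,538,545.29) ÷ $61,487,926.50 = 68.2%.

68.2%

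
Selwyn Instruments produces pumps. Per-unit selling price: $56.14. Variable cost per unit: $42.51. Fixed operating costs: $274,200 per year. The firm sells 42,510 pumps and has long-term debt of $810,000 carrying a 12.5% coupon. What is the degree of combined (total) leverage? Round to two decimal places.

At 42,510 units, contribution = 42,510 × $13.63 = $579,411.30.
EBIT = $579,411.30 − $274,200 = $305,211.30. Interest = $101,250.00.
DOL = $579,411.30 ÷ $305,211.30 = 1.8984; DFL = $305,211.30 ÷ $203,961.30 = 1.4964.
Combined leverage = 1.8984 × 1.4964 = 2.8408.

2.84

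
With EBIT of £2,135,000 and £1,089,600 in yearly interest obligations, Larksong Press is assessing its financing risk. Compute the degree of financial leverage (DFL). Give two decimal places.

Interest = £1,089,600.00.
Degree of financial leverage = EBIT / (EBIT − interest) = £2,135,000 / £1,045,400.00 = 2.0423.

2.04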